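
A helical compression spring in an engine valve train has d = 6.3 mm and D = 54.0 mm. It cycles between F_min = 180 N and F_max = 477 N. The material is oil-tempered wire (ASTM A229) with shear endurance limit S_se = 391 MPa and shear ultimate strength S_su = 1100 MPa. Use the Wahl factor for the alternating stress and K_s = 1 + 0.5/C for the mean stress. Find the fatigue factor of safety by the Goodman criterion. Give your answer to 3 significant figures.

2.39

C = D/d = 54.0/6.3 = 8.5714; K_W = (4C−1)/(4C−4)+0.615/C = 1.1708; K_s = 1+0.5/C = 1.0583
F_a = (F_max−F_min)/2 = 148.5 N; F_m = (F_max+F_min)/2 = 328.5 N
τ_a = K_W·8F_aD/(πd³) = 1.1708 × 81.666 = 95.615 MPa
τ_m = K_s·8F_mD/(πd³) = 1.0583 × 180.65 = 191.19 MPa
Goodman: 1/n_f = τ_a/S_se + τ_m/S_su = 95.615/391 + 191.19/1100 = 0.24454 + 0.17381 = 0.41835
n_f = 1/0.41835 = 2.39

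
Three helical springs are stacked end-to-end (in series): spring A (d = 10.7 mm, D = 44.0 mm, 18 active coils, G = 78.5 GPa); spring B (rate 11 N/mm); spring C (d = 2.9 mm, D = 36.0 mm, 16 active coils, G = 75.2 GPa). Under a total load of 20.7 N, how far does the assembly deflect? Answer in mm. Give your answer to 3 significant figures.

25.4 mm

k_A = Gd⁴/(8D³N_a) = (78.5×10³)(10.7⁴)/(8·44.0³·18) = 83.885 N/mm
k_C = Gd⁴/(8D³N_a) = (75.2×10³)(2.9⁴)/(8·36.0³·16) = 0.89062 N/mm
Series: 1/k_eq = 1/83.885 + 1/11 + 1/0.89062 = 1.2256; k_eq = 0.8159 N/mm
δ = F/k_eq = 20.7/0.8159 = 25.371 mm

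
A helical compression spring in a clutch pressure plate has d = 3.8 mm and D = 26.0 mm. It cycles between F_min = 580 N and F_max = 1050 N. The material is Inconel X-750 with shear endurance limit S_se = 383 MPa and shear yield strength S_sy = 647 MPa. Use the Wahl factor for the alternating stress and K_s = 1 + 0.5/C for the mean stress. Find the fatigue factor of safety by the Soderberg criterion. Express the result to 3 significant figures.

0.395

C = D/d = 26.0/3.8 = 6.8421; K_W = (4C−1)/(4C−4)+0.615/C = 1.2183; K_s = 1+0.5/C = 1.0731
F_a = (F_max−F_min)/2 = 235 N; F_m = (F_max+F_min)/2 = 815 N
τ_a = K_W·8F_aD/(πd³) = 1.2183 × 283.55 = 345.44 MPa
τ_m = K_s·8F_mD/(πd³) = 1.0731 × 983.38 = 1055.2 MPa
Soderberg: 1/n_f = τ_a/S_se + τ_m/S_sy = 345.44/383 + 1055.2/647 = 0.90193 + 1.63097 = 2.5329
n_f = 1/2.5329 = 0.3948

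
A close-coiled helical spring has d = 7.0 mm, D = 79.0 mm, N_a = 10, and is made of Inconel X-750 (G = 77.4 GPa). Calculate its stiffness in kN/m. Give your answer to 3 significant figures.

k = Gd⁴/(8D³N_a) = (77.4×10³ × 7.0⁴) / (8 × 79.0³ × 10)
  = 1.85837e+08 / 3.94431e+07 = 4.7115 N/mm

4.71 kN/m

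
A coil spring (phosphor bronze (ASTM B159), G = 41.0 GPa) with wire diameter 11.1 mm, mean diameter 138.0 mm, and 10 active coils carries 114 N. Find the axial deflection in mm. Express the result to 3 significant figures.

k = Gd⁴/(8D³N_a) = (41.0×10³)(11.1⁴)/(8·138.0³·10) = 2.9604 N/mm
δ = F/k = 114 / 2.9604 = 38.508 mm

38.5 mm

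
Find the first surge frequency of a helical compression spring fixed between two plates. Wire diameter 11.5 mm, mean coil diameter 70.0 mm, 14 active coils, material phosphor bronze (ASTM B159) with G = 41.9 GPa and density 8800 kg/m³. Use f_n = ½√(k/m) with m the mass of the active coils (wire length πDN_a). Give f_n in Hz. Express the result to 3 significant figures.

k = Gd⁴/(8D³N_a) = (41.9×10³)(11.5⁴)/(8·70.0³·14) = 19.076 N/mm = 19076 N/m
Wire length L = πDN_a = π·70.0·14 = 3078.8 mm
m = ρ·(πd²/4)·L = 8800 × 103.87×10⁻⁶ m² × 3.0788 m = 2.8141 kg
f_n = ½√(k/m) = 0.5·√(19076/2.8141) = 0.5·√(6778.7) = 41.167 Hz

41.2 Hz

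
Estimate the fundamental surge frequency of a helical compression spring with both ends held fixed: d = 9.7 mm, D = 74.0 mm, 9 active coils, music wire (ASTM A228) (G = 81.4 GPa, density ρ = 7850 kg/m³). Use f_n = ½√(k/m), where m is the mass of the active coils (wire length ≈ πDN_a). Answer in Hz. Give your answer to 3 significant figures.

71.3 Hz

k = Gd⁴/(8D³N_a) = (81.4×10³)(9.7⁴)/(8·74.0³·9) = 24.699 N/mm = 24699 N/m
Wire length L = πDN_a = π·74.0·9 = 2092.3 mm
m = ρ·(πd²/4)·L = 7850 × 73.898×10⁻⁶ m² × 2.0923 m = 1.2137 kg
f_n = ½√(k/m) = 0.5·√(24699/1.2137) = 0.5·√(20350) = 71.326 Hz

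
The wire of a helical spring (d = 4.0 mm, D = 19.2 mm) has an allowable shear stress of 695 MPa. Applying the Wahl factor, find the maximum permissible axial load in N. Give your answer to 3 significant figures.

C = D/d = 19.2/4.0 = 4.8000
K_W = (4C−1)/(4C−4) + 0.615/C = 18.200/15.200 + 0.1281 = 1.3255
τ_max = K·8FD/(πd³) → F_max = τ_allow·πd³/(8DK)
F_max = 695·π·4.0³/(8·19.2·1.3255) = 1.3974e+05/203.6 = 686.35 N

686 N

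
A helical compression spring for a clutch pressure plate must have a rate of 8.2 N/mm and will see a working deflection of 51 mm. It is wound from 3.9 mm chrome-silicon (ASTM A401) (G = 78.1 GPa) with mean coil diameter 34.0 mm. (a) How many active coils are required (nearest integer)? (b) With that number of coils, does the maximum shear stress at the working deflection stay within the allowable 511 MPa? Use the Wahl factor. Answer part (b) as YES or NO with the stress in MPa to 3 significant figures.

(a) 7 coils; (b) NO, τ_max = 714 MPa

N_a = Gd⁴/(8D³k) = (78.1×10³)(3.9⁴)/(8·34.0³·8.2) = 7.008 → N_a = 7
Actual rate k = Gd⁴/(8D³·7) = 8.2089 N/mm
Working load F = kδ = 8.2089·51 = 418.65 N
C = 34.0/3.9 = 8.7179; K_W = (4C−1)/(4C−4)+0.615/C = 1.1677
τ_max = K_W·8FD/(πd³) = 1.1677·611.05 = 713.54 MPa
τ_max > 511 MPa → exceeds allowable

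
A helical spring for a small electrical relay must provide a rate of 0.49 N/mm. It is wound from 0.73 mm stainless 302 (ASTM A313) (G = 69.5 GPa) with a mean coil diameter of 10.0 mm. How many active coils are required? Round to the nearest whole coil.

5

N_a = Gd⁴/(8D³k) = (69.5×10³ × 0.73⁴)/(8 × 10.0³ × 0.49)
    = 19736.8 / 3920 = 5.035 → 5 coils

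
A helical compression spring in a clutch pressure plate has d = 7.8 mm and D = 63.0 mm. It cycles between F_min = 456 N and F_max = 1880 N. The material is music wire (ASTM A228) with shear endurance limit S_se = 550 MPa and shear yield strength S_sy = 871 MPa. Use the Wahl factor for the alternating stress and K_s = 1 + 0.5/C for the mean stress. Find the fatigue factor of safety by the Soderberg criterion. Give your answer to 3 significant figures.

1.00

C = D/d = 63.0/7.8 = 8.0769; K_W = (4C−1)/(4C−4)+0.615/C = 1.1821; K_s = 1+0.5/C = 1.0619
F_a = (F_max−F_min)/2 = 712 N; F_m = (F_max+F_min)/2 = 1168 N
τ_a = K_W·8F_aD/(πd³) = 1.1821 × 240.7 = 284.54 MPa
τ_m = K_s·8F_mD/(πd³) = 1.0619 × 394.86 = 419.3 MPa
Soderberg: 1/n_f = τ_a/S_se + τ_m/S_sy = 284.54/550 + 419.3/871 = 0.51734 + 0.48140 = 0.99874
n_f = 1/0.99874 = 1.001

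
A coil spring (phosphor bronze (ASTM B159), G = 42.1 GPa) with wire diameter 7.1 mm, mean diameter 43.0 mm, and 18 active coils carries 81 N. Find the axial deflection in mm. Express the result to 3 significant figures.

8.67 mm

k = Gd⁴/(8D³N_a) = (42.1×10³)(7.1⁴)/(8·43.0³·18) = 9.3443 N/mm
δ = F/k = 81 / 9.3443 = 8.6684 mm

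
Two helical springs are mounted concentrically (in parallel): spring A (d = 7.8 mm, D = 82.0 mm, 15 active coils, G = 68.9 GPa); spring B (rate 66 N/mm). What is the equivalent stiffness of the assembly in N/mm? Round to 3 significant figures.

k_A = Gd⁴/(8D³N_a) = (68.9×10³)(7.8⁴)/(8·82.0³·15) = 3.8546 N/mm
Parallel: k_eq = 3.8546 + 66 = 69.855 N/mm

69.9 N/mm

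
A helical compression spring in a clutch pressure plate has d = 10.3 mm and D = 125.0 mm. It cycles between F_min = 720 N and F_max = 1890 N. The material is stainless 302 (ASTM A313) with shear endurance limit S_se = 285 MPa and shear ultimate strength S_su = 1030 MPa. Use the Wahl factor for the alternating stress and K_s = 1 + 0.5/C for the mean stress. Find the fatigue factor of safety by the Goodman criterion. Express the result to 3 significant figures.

C = D/d = 125.0/10.3 = 12.1359; K_W = (4C−1)/(4C−4)+0.615/C = 1.1180; K_s = 1+0.5/C = 1.0412
F_a = (F_max−F_min)/2 = 585 N; F_m = (F_max+F_min)/2 = 1305 N
τ_a = K_W·8F_aD/(πd³) = 1.1180 × 170.41 = 190.52 MPa
τ_m = K_s·8F_mD/(πd³) = 1.0412 × 380.14 = 395.81 MPa
Goodman: 1/n_f = τ_a/S_se + τ_m/S_su = 190.52/285 + 395.81/1030 = 0.66850 + 0.38428 = 1.0528
n_f = 1/1.0528 = 0.9499

0.950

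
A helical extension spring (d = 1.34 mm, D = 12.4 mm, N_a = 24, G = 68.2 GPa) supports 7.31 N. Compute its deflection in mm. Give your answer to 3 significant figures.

12.2 mm

k = Gd⁴/(8D³N_a) = (68.2×10³)(1.34⁴)/(8·12.4³·24) = 0.60067 N/mm
δ = F/k = 7.31 / 0.60067 = 12.17 mm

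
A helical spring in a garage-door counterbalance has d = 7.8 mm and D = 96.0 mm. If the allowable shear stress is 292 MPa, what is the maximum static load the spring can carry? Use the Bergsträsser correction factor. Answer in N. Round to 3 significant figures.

512 N

C = D/d = 96.0/7.8 = 12.3077
K_B = (4C+2)/(4C−3) = 51.231/46.231 = 1.1082
τ_max = K·8FD/(πd³) → F_max = τ_allow·πd³/(8DK)
F_max = 292·π·7.8³/(8·96.0·1.1082) = 4.3533e+05/851.06 = 511.51 N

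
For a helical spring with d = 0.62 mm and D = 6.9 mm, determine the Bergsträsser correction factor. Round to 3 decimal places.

C = D/d = 6.9/0.62 = 11.1290
K_B = (4C+2)/(4C−3) = 46.516/41.516 = 1.1204

1.120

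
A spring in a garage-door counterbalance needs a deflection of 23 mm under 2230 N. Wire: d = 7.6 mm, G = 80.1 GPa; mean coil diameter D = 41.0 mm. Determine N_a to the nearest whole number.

5

Required rate k = F/δ = 2230/23 = 96.957 N/mm
N_a = Gd⁴/(8D³k) = (80.1×10³ × 7.6⁴)/(8 × 41.0³ × 96.957)
    = 2.67231e+08 / 5.34587e+07 = 4.999 → 5 coils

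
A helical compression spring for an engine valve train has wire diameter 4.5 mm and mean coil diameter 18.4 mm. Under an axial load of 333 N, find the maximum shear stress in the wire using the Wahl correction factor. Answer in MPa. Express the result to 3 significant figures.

Spring index C = D/d = 18.4/4.5 = 4.0889
K_W = (4C−1)/(4C−4) + 0.615/C = 15.356/12.356 + 0.1504 = 1.3932
τ₀ = 8FD/(πd³) = 8·333·18.4/(π·4.5³) = 49017.6/286.28 = 171.22 MPa
τ_max = K·τ₀ = 1.3932 × 171.22 = 238.55 MPa

239 MPa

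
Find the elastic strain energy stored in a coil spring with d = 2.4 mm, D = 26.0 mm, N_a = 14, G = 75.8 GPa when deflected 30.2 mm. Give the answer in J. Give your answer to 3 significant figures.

0.583 J

k = Gd⁴/(8D³N_a) = (75.8×10³)(2.4⁴)/(8·26.0³·14) = 1.2775 N/mm
U = ½kδ² = 0.5 × 1.2775 × 30.2² = 582.59 N·mm = 0.58259 J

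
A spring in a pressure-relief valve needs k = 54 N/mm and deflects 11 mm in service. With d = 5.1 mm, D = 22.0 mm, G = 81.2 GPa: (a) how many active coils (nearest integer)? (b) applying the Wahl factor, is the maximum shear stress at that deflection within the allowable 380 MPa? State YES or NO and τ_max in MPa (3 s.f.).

N_a = Gd⁴/(8D³k) = (81.2×10³)(5.1⁴)/(8·22.0³·54) = 11.94 → N_a = 12
Actual rate k = Gd⁴/(8D³·12) = 53.74 N/mm
Working load F = kδ = 53.74·11 = 591.14 N
C = 22.0/5.1 = 4.3137; K_W = (4C−1)/(4C−4)+0.615/C = 1.3689
τ_max = K_W·8FD/(πd³) = 1.3689·249.66 = 341.75 MPa
τ_max ≤ 380 MPa → acceptable

(a) 12 coils; (b) YES, τ_max = 342 MPa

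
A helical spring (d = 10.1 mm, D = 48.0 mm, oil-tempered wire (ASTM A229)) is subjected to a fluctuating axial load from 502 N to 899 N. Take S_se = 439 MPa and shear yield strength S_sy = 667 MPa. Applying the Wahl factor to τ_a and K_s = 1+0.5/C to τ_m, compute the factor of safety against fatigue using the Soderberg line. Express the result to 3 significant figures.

C = D/d = 48.0/10.1 = 4.7525; K_W = (4C−1)/(4C−4)+0.615/C = 1.3293; K_s = 1+0.5/C = 1.1052
F_a = (F_max−F_min)/2 = 198.5 N; F_m = (F_max+F_min)/2 = 700.5 N
τ_a = K_W·8F_aD/(πd³) = 1.3293 × 23.549 = 31.303 MPa
τ_m = K_s·8F_mD/(πd³) = 1.1052 × 83.105 = 91.848 MPa
Soderberg: 1/n_f = τ_a/S_se + τ_m/S_sy = 31.303/439 + 91.848/667 = 0.07131 + 0.13770 = 0.20901
n_f = 1/0.20901 = 4.784

4.78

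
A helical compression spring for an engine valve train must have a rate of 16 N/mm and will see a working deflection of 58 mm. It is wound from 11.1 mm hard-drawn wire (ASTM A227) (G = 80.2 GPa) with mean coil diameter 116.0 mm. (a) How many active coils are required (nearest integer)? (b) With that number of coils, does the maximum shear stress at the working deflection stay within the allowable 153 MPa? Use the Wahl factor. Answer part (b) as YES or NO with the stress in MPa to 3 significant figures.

N_a = Gd⁴/(8D³k) = (80.2×10³)(11.1⁴)/(8·116.0³·16) = 6.094 → N_a = 6
Actual rate k = Gd⁴/(8D³·6) = 16.25 N/mm
Working load F = kδ = 16.25·58 = 942.5 N
C = 116.0/11.1 = 10.4505; K_W = (4C−1)/(4C−4)+0.615/C = 1.1382
τ_max = K_W·8FD/(πd³) = 1.1382·203.57 = 231.7 MPa
τ_max > 153 MPa → exceeds allowable

(a) 6 coils; (b) NO, τ_max = 232 MPa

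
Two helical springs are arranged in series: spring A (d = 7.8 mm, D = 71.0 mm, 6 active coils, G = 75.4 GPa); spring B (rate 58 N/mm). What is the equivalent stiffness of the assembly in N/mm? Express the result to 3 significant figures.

12.7 N/mm

k_A = Gd⁴/(8D³N_a) = (75.4×10³)(7.8⁴)/(8·71.0³·6) = 16.246 N/mm
Series: 1/k_eq = 1/16.246 + 1/58 = 0.078797; k_eq = 12.691 N/mm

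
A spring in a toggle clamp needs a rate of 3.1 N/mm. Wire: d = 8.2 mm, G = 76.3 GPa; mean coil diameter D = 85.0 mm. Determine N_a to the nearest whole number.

N_a = Gd⁴/(8D³k) = (76.3×10³ × 8.2⁴)/(8 × 85.0³ × 3.1)
    = 3.44969e+08 / 1.52303e+07 = 22.65 → 23 coils

23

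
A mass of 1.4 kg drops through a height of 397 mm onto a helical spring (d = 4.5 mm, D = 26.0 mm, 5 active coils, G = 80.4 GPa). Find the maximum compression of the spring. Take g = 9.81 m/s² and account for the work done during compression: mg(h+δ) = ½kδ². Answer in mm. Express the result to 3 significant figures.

k = Gd⁴/(8D³N_a) = (80.4×10³)(4.5⁴)/(8·26.0³·5) = 46.895 N/mm
W = mg = 1.4 × 9.81 = 13.734 N
½kδ² − Wδ − Wh = 0 → δ = (W + √(W² + 2kWh))/k
δ = (13.734 + √(188.62 + 511380))/46.895 = (13.734 + 715.24)/46.895 = 15.545 mm

15.5 mm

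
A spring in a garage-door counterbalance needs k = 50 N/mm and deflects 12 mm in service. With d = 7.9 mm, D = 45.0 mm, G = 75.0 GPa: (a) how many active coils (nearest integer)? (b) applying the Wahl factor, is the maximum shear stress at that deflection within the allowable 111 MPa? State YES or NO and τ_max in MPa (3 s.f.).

(a) 8 coils; (b) NO, τ_max = 177 MPa

N_a = Gd⁴/(8D³k) = (75.0×10³)(7.9⁴)/(8·45.0³·50) = 8.014 → N_a = 8
Actual rate k = Gd⁴/(8D³·8) = 50.09 N/mm
Working load F = kδ = 50.09·12 = 601.08 N
C = 45.0/7.9 = 5.6962; K_W = (4C−1)/(4C−4)+0.615/C = 1.2677
τ_max = K_W·8FD/(πd³) = 1.2677·139.7 = 177.1 MPa
τ_max > 111 MPa → exceeds allowable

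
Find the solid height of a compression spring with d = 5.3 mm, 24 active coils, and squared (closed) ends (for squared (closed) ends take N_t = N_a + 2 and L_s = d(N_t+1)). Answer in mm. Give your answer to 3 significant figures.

squared (closed) ends: N_t = N_a + 2 = 24 + 2 = 26
L_s = d·(N_t+1) = 5.3 × 27 = 143.1 mm

143 mm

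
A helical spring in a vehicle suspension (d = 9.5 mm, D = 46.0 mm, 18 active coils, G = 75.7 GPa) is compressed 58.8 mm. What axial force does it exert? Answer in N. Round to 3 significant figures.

2590 N

k = Gd⁴/(8D³N_a) = (75.7×10³)(9.5⁴)/(8·46.0³·18) = 43.99 N/mm
F = k·δ = 43.99 × 58.8 = 2586.6 N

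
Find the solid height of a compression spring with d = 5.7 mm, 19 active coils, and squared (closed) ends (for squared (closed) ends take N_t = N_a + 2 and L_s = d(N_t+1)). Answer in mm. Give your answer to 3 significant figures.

squared (closed) ends: N_t = N_a + 2 = 19 + 2 = 21
L_s = d·(N_t+1) = 5.7 × 22 = 125.4 mm

125 mm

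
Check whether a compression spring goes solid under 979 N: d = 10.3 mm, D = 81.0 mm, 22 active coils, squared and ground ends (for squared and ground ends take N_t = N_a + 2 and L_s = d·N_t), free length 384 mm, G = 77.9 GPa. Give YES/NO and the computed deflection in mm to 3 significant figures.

NO, δ = 104 mm

k = Gd⁴/(8D³N_a) = (77.9×10³)(10.3⁴)/(8·81.0³·22) = 9.3739 N/mm
N_t = 24; L_s = 10.3·24 = 247.2 mm; δ_solid = L₀ − L_s = 384 − 247.2 = 136.8 mm
δ = F/k = 979/9.3739 = 104.44 mm
δ < δ_solid → spring does not go solid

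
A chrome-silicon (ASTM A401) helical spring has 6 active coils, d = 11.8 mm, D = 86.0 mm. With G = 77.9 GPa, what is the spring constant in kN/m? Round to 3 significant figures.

k = Gd⁴/(8D³N_a) = (77.9×10³ × 11.8⁴) / (8 × 86.0³ × 6)
  = 1.51031e+09 / 3.05307e+07 = 49.469 N/mm

49.5 kN/m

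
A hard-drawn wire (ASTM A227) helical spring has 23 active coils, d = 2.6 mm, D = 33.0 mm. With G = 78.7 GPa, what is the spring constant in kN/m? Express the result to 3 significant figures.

0.544 kN/m

k = Gd⁴/(8D³N_a) = (78.7×10³ × 2.6⁴) / (8 × 33.0³ × 23)
  = 3.5964e+06 / 6.61241e+06 = 0.54389 N/mm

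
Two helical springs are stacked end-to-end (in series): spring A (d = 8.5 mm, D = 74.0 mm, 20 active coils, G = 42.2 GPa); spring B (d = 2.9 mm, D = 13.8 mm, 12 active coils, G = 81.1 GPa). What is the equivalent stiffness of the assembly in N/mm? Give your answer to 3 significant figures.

k_A = Gd⁴/(8D³N_a) = (42.2×10³)(8.5⁴)/(8·74.0³·20) = 3.3976 N/mm
k_B = Gd⁴/(8D³N_a) = (81.1×10³)(2.9⁴)/(8·13.8³·12) = 22.735 N/mm
Series: 1/k_eq = 1/3.3976 + 1/22.735 = 0.33831; k_eq = 2.9559 N/mm

2.96 N/mm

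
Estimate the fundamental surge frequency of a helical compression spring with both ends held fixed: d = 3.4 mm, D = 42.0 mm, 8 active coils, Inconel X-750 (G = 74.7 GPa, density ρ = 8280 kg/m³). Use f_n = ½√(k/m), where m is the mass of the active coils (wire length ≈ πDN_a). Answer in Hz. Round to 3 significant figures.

81.4 Hz

k = Gd⁴/(8D³N_a) = (74.7×10³)(3.4⁴)/(8·42.0³·8) = 2.1053 N/mm = 2105.3 N/m
Wire length L = πDN_a = π·42.0·8 = 1055.6 mm
m = ρ·(πd²/4)·L = 8280 × 9.0792×10⁻⁶ m² × 1.0556 m = 0.079354 kg
f_n = ½√(k/m) = 0.5·√(2105.3/0.079354) = 0.5·√(26530) = 81.441 Hz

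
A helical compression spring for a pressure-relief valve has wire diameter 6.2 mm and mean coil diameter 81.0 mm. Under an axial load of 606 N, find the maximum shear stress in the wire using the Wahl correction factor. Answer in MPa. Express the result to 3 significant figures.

Spring index C = D/d = 81.0/6.2 = 13.0645
K_W = (4C−1)/(4C−4) + 0.615/C = 51.258/48.258 + 0.0471 = 1.1092
τ₀ = 8FD/(πd³) = 8·606·81.0/(π·6.2³) = 392688/748.73 = 524.47 MPa
τ_max = K·τ₀ = 1.1092 × 524.47 = 581.77 MPa

582 MPa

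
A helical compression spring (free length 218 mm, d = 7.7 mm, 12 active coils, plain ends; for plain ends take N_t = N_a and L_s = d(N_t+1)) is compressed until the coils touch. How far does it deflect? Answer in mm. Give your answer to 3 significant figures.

N_t = 12; L_s = 7.7·13 = 100.1 mm
δ_solid = L₀ − L_s = 218 − 100.1 = 117.9 mm

118 mm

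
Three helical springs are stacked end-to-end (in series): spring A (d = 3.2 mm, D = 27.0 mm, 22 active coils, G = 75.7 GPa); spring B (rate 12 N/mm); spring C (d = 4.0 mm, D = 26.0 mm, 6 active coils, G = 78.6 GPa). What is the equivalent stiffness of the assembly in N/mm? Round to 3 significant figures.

1.78 N/mm

k_A = Gd⁴/(8D³N_a) = (75.7×10³)(3.2⁴)/(8·27.0³·22) = 2.2914 N/mm
k_C = Gd⁴/(8D³N_a) = (78.6×10³)(4.0⁴)/(8·26.0³·6) = 23.851 N/mm
Series: 1/k_eq = 1/2.2914 + 1/12 + 1/23.851 = 0.56168; k_eq = 1.7804 N/mm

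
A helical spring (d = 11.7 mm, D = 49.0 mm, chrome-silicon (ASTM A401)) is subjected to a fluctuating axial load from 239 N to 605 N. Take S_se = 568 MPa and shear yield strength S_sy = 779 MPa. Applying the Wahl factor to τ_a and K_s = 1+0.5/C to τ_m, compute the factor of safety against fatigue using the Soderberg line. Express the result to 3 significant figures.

C = D/d = 49.0/11.7 = 4.1880; K_W = (4C−1)/(4C−4)+0.615/C = 1.3821; K_s = 1+0.5/C = 1.1194
F_a = (F_max−F_min)/2 = 183 N; F_m = (F_max+F_min)/2 = 422 N
τ_a = K_W·8F_aD/(πd³) = 1.3821 × 14.257 = 19.705 MPa
τ_m = K_s·8F_mD/(πd³) = 1.1194 × 32.877 = 36.802 MPa
Soderberg: 1/n_f = τ_a/S_se + τ_m/S_sy = 19.705/568 + 36.802/779 = 0.03469 + 0.04724 = 0.081934
n_f = 1/0.081934 = 12.2

12.2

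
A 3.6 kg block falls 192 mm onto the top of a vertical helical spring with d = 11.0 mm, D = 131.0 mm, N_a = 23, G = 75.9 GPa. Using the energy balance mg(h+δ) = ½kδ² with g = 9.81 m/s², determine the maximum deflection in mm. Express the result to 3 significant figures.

85.4 mm

k = Gd⁴/(8D³N_a) = (75.9×10³)(11.0⁴)/(8·131.0³·23) = 2.6865 N/mm
W = mg = 3.6 × 9.81 = 35.316 N
½kδ² − Wδ − Wh = 0 → δ = (W + √(W² + 2kWh))/k
δ = (35.316 + √(1247.2 + 36432))/2.6865 = (35.316 + 194.11)/2.6865 = 85.401 mm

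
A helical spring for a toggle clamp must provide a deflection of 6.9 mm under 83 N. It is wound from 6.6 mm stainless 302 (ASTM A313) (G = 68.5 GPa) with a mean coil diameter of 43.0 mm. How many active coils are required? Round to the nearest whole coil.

17

Required rate k = F/δ = 83/6.9 = 12.029 N/mm
N_a = Gd⁴/(8D³k) = (68.5×10³ × 6.6⁴)/(8 × 43.0³ × 12.029)
    = 1.29977e+08 / 7.65111e+06 = 16.99 → 17 coils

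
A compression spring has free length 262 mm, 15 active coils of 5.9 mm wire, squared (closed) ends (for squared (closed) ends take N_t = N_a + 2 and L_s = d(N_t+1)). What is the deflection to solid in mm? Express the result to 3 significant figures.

N_t = 17; L_s = 5.9·18 = 106.2 mm
δ_solid = L₀ − L_s = 262 − 106.2 = 155.8 mm

156 mm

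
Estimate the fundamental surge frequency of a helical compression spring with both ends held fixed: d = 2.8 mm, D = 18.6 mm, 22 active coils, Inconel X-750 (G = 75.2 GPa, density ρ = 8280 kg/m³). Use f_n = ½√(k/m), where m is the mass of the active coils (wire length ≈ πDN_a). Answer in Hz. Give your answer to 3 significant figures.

k = Gd⁴/(8D³N_a) = (75.2×10³)(2.8⁴)/(8·18.6³·22) = 4.0813 N/mm = 4081.3 N/m
Wire length L = πDN_a = π·18.6·22 = 1285.5 mm
m = ρ·(πd²/4)·L = 8280 × 6.1575×10⁻⁶ m² × 1.2855 m = 0.065542 kg
f_n = ½√(k/m) = 0.5·√(4081.3/0.065542) = 0.5·√(62270) = 124.77 Hz

125 Hz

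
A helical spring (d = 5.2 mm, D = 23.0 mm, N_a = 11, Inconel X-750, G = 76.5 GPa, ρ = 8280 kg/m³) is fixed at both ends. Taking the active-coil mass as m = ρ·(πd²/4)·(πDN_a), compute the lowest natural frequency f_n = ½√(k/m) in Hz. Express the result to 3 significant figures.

306 Hz

k = Gd⁴/(8D³N_a) = (76.5×10³)(5.2⁴)/(8·23.0³·11) = 52.241 N/mm = 52241 N/m
Wire length L = πDN_a = π·23.0·11 = 794.82 mm
m = ρ·(πd²/4)·L = 8280 × 21.237×10⁻⁶ m² × 0.79482 m = 0.13976 kg
f_n = ½√(k/m) = 0.5·√(52241/0.13976) = 0.5·√(3.7378e+05) = 305.69 Hz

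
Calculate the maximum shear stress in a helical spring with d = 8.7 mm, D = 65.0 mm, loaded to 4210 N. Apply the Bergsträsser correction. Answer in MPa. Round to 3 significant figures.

1260 MPa

Spring index C = D/d = 65.0/8.7 = 7.4713
K_B = (4C+2)/(4C−3) = 31.885/26.885 = 1.1860
τ₀ = 8FD/(πd³) = 8·4210·65.0/(π·8.7³) = 2.1892e+06/2068.7 = 1058.2 MPa
τ_max = K·τ₀ = 1.1860 × 1058.2 = 1255 MPa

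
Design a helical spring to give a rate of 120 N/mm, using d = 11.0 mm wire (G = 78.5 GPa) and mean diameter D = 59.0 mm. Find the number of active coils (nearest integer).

N_a = Gd⁴/(8D³k) = (78.5×10³ × 11.0⁴)/(8 × 59.0³ × 120)
    = 1.14932e+09 / 1.97164e+08 = 5.829 → 6 coils

6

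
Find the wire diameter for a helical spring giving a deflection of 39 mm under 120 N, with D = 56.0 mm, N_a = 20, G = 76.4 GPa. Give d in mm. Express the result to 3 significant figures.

5.80 mm

Required rate k = F/δ = 120/39 = 3.0769 N/mm
d = (8D³N_a·k / G)^(1/4) = (8·56.0³·20·3.0769 / (76.4×10³))^0.25
  = (1131.6)^0.25 = 5.8000 mm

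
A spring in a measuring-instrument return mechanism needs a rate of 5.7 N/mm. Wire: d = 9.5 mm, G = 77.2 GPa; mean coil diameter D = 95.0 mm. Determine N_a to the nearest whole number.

16

N_a = Gd⁴/(8D³k) = (77.2×10³ × 9.5⁴)/(8 × 95.0³ × 5.7)
    = 6.28799e+08 / 3.90963e+07 = 16.08 → 16 coils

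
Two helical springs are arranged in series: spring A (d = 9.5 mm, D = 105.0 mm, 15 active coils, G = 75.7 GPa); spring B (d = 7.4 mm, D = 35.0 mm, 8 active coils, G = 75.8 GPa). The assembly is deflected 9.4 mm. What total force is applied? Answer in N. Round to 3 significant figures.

39.6 N

k_A = Gd⁴/(8D³N_a) = (75.7×10³)(9.5⁴)/(8·105.0³·15) = 4.4386 N/mm
k_B = Gd⁴/(8D³N_a) = (75.8×10³)(7.4⁴)/(8·35.0³·8) = 82.835 N/mm
Series: 1/k_eq = 1/4.4386 + 1/82.835 = 0.23737; k_eq = 4.2128 N/mm
F = k_eq·δ = 4.2128·9.4 = 39.6 N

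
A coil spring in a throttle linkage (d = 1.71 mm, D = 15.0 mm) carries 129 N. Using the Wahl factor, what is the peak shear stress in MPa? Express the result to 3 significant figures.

Spring index C = D/d = 15.0/1.71 = 8.7719
K_W = (4C−1)/(4C−4) + 0.615/C = 34.088/31.088 + 0.0701 = 1.1666
τ₀ = 8FD/(πd³) = 8·129·15.0/(π·1.71³) = 15480/15.709 = 985.45 MPa
τ_max = K·τ₀ = 1.1666 × 985.45 = 1149.6 MPa

1150 MPa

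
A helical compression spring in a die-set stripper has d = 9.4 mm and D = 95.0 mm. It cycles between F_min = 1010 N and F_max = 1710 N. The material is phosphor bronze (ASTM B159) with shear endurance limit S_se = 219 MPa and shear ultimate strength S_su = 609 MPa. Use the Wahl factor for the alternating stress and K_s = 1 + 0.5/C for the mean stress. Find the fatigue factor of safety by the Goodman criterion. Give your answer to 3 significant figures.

C = D/d = 95.0/9.4 = 10.1064; K_W = (4C−1)/(4C−4)+0.615/C = 1.1432; K_s = 1+0.5/C = 1.0495
F_a = (F_max−F_min)/2 = 350 N; F_m = (F_max+F_min)/2 = 1360 N
τ_a = K_W·8F_aD/(πd³) = 1.1432 × 101.94 = 116.54 MPa
τ_m = K_s·8F_mD/(πd³) = 1.0495 × 396.11 = 415.71 MPa
Goodman: 1/n_f = τ_a/S_se + τ_m/S_su = 116.54/219 + 415.71/609 = 0.53215 + 0.68261 = 1.2148
n_f = 1/1.2148 = 0.8232

0.823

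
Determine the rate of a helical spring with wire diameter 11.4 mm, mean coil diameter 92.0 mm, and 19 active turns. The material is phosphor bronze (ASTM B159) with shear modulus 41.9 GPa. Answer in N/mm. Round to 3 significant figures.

5.98 N/mm

k = Gd⁴/(8D³N_a) = (41.9×10³ × 11.4⁴) / (8 × 92.0³ × 19)
  = 7.07674e+08 / 1.18361e+08 = 5.979 N/mm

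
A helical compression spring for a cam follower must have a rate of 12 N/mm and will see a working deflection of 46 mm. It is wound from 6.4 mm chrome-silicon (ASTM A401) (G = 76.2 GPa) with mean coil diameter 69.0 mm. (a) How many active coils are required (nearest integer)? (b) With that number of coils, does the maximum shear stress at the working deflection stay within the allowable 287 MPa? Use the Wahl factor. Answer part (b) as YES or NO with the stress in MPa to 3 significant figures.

N_a = Gd⁴/(8D³k) = (76.2×10³)(6.4⁴)/(8·69.0³·12) = 4.054 → N_a = 4
Actual rate k = Gd⁴/(8D³·4) = 12.161 N/mm
Working load F = kδ = 12.161·46 = 559.42 N
C = 69.0/6.4 = 10.7812; K_W = (4C−1)/(4C−4)+0.615/C = 1.1337
τ_max = K_W·8FD/(πd³) = 1.1337·374.96 = 425.1 MPa
τ_max > 287 MPa → exceeds allowable

(a) 4 coils; (b) NO, τ_max = 425 MPa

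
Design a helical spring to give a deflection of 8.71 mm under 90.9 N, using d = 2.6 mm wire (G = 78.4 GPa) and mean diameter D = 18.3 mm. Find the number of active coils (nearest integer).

7

Required rate k = F/δ = 90.9/8.71 = 10.436 N/mm
N_a = Gd⁴/(8D³k) = (78.4×10³ × 2.6⁴)/(8 × 18.3³ × 10.436)
    = 3.58269e+06 / 511669 = 7.002 → 7 coils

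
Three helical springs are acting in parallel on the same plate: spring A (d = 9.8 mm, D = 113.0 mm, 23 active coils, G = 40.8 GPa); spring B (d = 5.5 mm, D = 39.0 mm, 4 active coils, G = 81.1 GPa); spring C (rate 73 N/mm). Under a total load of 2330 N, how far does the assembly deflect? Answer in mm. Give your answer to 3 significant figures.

k_A = Gd⁴/(8D³N_a) = (40.8×10³)(9.8⁴)/(8·113.0³·23) = 1.4175 N/mm
k_B = Gd⁴/(8D³N_a) = (81.1×10³)(5.5⁴)/(8·39.0³·4) = 39.096 N/mm
Parallel: k_eq = 1.4175 + 39.096 + 73 = 113.51 N/mm
δ = F/k_eq = 2330/113.51 = 20.526 mm

20.5 mm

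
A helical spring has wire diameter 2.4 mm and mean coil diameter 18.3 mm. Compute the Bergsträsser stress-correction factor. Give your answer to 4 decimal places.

1.1818

C = D/d = 18.3/2.4 = 7.6250
K_B = (4C+2)/(4C−3) = 32.500/27.500 = 1.1818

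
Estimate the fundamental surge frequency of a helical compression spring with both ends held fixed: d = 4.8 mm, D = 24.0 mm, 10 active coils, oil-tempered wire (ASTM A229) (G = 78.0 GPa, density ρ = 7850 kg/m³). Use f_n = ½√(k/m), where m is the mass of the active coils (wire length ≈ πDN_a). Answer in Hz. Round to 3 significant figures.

296 Hz

k = Gd⁴/(8D³N_a) = (78.0×10³)(4.8⁴)/(8·24.0³·10) = 37.44 N/mm = 37440 N/m
Wire length L = πDN_a = π·24.0·10 = 753.98 mm
m = ρ·(πd²/4)·L = 7850 × 18.096×10⁻⁶ m² × 0.75398 m = 0.1071 kg
f_n = ½√(k/m) = 0.5·√(37440/0.1071) = 0.5·√(3.4957e+05) = 295.62 Hz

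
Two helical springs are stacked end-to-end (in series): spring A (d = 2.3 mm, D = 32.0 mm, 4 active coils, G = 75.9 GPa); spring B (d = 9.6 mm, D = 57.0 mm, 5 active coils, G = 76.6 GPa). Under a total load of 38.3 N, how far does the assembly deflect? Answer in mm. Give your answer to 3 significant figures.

k_A = Gd⁴/(8D³N_a) = (75.9×10³)(2.3⁴)/(8·32.0³·4) = 2.0256 N/mm
k_B = Gd⁴/(8D³N_a) = (76.6×10³)(9.6⁴)/(8·57.0³·5) = 87.827 N/mm
Series: 1/k_eq = 1/2.0256 + 1/87.827 = 0.50507; k_eq = 1.9799 N/mm
δ = F/k_eq = 38.3/1.9799 = 19.344 mm

19.3 mm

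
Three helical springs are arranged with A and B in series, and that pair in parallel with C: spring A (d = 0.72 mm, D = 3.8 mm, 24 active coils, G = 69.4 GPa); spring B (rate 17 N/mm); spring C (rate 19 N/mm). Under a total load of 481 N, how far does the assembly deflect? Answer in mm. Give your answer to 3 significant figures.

k_A = Gd⁴/(8D³N_a) = (69.4×10³)(0.72⁴)/(8·3.8³·24) = 1.7703 N/mm
Springs A,B series: k_AB = 1/(1/1.7703+1/17) = 1.6033 N/mm; parallel with C: k_eq = 1.6033+19 = 20.603 N/mm
δ = F/k_eq = 481/20.603 = 23.346 mm

23.3 mm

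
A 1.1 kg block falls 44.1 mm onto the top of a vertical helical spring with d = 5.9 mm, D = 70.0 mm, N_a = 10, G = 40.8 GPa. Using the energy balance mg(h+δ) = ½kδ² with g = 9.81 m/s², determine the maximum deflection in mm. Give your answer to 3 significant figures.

k = Gd⁴/(8D³N_a) = (40.8×10³)(5.9⁴)/(8·70.0³·10) = 1.8017 N/mm
W = mg = 1.1 × 9.81 = 10.791 N
½kδ² − Wδ − Wh = 0 → δ = (W + √(W² + 2kWh))/k
δ = (10.791 + √(116.45 + 1714.8))/1.8017 = (10.791 + 42.793)/1.8017 = 29.741 mm

29.7 mm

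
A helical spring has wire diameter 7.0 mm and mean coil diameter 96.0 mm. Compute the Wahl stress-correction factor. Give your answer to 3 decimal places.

C = D/d = 96.0/7.0 = 13.7143
K_W = (4C−1)/(4C−4) + 0.615/C = 53.857/50.857 + 0.0448 = 1.1038

1.104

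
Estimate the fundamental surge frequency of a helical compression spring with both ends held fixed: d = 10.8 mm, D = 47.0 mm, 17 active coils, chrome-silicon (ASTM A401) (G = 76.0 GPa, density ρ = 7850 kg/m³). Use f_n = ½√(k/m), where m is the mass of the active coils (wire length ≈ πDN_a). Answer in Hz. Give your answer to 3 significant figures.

k = Gd⁴/(8D³N_a) = (76.0×10³)(10.8⁴)/(8·47.0³·17) = 73.228 N/mm = 73228 N/m
Wire length L = πDN_a = π·47.0·17 = 2510.1 mm
m = ρ·(πd²/4)·L = 7850 × 91.609×10⁻⁶ m² × 2.5101 m = 1.8051 kg
f_n = ½√(k/m) = 0.5·√(73228/1.8051) = 0.5·√(40567) = 100.71 Hz

101 Hz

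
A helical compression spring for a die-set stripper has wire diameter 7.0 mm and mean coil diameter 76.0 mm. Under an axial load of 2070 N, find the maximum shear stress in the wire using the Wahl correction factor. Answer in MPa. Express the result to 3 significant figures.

1320 MPa

Spring index C = D/d = 76.0/7.0 = 10.8571
K_W = (4C−1)/(4C−4) + 0.615/C = 42.429/39.429 + 0.0566 = 1.1327
τ₀ = 8FD/(πd³) = 8·2070·76.0/(π·7.0³) = 1.25856e+06/1077.6 = 1168 MPa
τ_max = K·τ₀ = 1.1327 × 1168 = 1323 MPa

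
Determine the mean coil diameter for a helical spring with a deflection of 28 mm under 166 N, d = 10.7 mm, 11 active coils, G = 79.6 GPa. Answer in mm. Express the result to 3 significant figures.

Required rate k = F/δ = 166/28 = 5.9286 N/mm
D = (Gd⁴/(8N_a·k))^(1/3) = (79.6×10³·10.7⁴/(8·11·5.9286))^(1/3)
  = (1.99993e+06)^(1/3) = 125.9907 mm

126 mm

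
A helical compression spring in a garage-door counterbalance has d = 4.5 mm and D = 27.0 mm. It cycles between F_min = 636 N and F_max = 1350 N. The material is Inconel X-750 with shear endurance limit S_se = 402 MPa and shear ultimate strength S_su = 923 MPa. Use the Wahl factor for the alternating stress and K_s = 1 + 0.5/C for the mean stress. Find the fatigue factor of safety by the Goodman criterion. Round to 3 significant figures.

0.582

C = D/d = 27.0/4.5 = 6.0000; K_W = (4C−1)/(4C−4)+0.615/C = 1.2525; K_s = 1+0.5/C = 1.0833
F_a = (F_max−F_min)/2 = 357 N; F_m = (F_max+F_min)/2 = 993 N
τ_a = K_W·8F_aD/(πd³) = 1.2525 × 269.36 = 337.37 MPa
τ_m = K_s·8F_mD/(πd³) = 1.0833 × 749.23 = 811.67 MPa
Goodman: 1/n_f = τ_a/S_se + τ_m/S_su = 337.37/402 + 811.67/923 = 0.83924 + 0.87938 = 1.7186
n_f = 1/1.7186 = 0.5819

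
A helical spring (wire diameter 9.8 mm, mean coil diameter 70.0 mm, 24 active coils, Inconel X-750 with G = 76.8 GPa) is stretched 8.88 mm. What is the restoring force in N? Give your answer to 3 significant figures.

95.5 N

k = Gd⁴/(8D³N_a) = (76.8×10³)(9.8⁴)/(8·70.0³·24) = 10.756 N/mm
F = k·δ = 10.756 × 8.88 = 95.518 N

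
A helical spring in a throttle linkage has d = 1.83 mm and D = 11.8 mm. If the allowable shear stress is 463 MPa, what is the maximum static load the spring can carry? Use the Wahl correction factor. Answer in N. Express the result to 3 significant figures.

76.6 N

C = D/d = 11.8/1.83 = 6.4481
K_W = (4C−1)/(4C−4) + 0.615/C = 24.792/21.792 + 0.0954 = 1.2330
τ_max = K·8FD/(πd³) → F_max = τ_allow·πd³/(8DK)
F_max = 463·π·1.83³/(8·11.8·1.2330) = 8914.2/116.4 = 76.583 N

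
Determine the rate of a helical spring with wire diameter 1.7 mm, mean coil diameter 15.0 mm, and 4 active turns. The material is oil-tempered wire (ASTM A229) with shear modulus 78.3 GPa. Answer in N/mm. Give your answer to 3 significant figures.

k = Gd⁴/(8D³N_a) = (78.3×10³ × 1.7⁴) / (8 × 15.0³ × 4)
  = 653969 / 108000 = 6.0553 N/mm

6.06 N/mm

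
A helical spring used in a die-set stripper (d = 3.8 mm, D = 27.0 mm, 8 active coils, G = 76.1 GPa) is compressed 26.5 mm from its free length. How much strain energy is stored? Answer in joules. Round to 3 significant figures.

4.42 J

k = Gd⁴/(8D³N_a) = (76.1×10³)(3.8⁴)/(8·27.0³·8) = 12.596 N/mm
U = ½kδ² = 0.5 × 12.596 × 26.5² = 4422.9 N·mm = 4.4229 J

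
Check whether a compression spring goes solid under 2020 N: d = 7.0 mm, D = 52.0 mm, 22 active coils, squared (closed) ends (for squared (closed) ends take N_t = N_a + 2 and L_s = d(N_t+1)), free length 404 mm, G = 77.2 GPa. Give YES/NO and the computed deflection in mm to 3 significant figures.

YES, δ = 270 mm

k = Gd⁴/(8D³N_a) = (77.2×10³)(7.0⁴)/(8·52.0³·22) = 7.4901 N/mm
N_t = 24; L_s = 7.0·25 = 175 mm; δ_solid = L₀ − L_s = 404 − 175 = 229 mm
δ = F/k = 2020/7.4901 = 269.69 mm
δ ≥ δ_solid → spring goes solid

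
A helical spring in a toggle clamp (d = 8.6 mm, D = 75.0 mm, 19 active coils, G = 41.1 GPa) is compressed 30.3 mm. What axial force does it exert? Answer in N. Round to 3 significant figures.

106 N

k = Gd⁴/(8D³N_a) = (41.1×10³)(8.6⁴)/(8·75.0³·19) = 3.506 N/mm
F = k·δ = 3.506 × 30.3 = 106.23 N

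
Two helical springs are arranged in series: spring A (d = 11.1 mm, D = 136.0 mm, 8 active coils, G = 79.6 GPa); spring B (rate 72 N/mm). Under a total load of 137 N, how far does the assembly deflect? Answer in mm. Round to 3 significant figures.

k_A = Gd⁴/(8D³N_a) = (79.6×10³)(11.1⁴)/(8·136.0³·8) = 7.506 N/mm
Series: 1/k_eq = 1/7.506 + 1/72 = 0.14712; k_eq = 6.7974 N/mm
δ = F/k_eq = 137/6.7974 = 20.155 mm

20.2 mm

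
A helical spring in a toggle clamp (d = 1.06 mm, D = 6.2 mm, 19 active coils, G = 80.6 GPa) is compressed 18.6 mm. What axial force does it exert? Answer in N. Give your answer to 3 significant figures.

k = Gd⁴/(8D³N_a) = (80.6×10³)(1.06⁴)/(8·6.2³·19) = 2.8089 N/mm
F = k·δ = 2.8089 × 18.6 = 52.246 N

52.2 N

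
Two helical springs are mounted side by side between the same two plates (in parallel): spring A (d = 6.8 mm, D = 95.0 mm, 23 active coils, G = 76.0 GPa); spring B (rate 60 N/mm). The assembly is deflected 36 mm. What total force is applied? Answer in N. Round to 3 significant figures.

2200 N

k_A = Gd⁴/(8D³N_a) = (76.0×10³)(6.8⁴)/(8·95.0³·23) = 1.0301 N/mm
Parallel: k_eq = 1.0301 + 60 = 61.03 N/mm
F = k_eq·δ = 61.03·36 = 2197.1 N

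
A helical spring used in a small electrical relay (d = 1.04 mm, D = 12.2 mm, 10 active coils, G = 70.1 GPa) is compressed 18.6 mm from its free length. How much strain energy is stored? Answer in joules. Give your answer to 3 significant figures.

k = Gd⁴/(8D³N_a) = (70.1×10³)(1.04⁴)/(8·12.2³·10) = 0.56452 N/mm
U = ½kδ² = 0.5 × 0.56452 × 18.6² = 97.651 N·mm = 0.097651 J

0.0977 J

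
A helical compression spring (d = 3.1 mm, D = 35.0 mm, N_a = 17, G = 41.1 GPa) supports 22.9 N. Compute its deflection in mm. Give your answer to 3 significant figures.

35.2 mm

k = Gd⁴/(8D³N_a) = (41.1×10³)(3.1⁴)/(8·35.0³·17) = 0.65095 N/mm
δ = F/k = 22.9 / 0.65095 = 35.18 mm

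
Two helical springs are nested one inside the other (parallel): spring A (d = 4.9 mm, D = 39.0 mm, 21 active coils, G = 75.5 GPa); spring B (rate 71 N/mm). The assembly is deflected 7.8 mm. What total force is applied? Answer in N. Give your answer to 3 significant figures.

k_A = Gd⁴/(8D³N_a) = (75.5×10³)(4.9⁴)/(8·39.0³·21) = 4.3675 N/mm
Parallel: k_eq = 4.3675 + 71 = 75.367 N/mm
F = k_eq·δ = 75.367·7.8 = 587.87 N

588 N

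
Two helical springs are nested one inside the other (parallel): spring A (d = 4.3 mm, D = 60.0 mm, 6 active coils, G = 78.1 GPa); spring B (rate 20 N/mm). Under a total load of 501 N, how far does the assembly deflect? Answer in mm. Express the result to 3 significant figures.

22.2 mm

k_A = Gd⁴/(8D³N_a) = (78.1×10³)(4.3⁴)/(8·60.0³·6) = 2.5753 N/mm
Parallel: k_eq = 2.5753 + 20 = 22.575 N/mm
δ = F/k_eq = 501/22.575 = 22.192 mm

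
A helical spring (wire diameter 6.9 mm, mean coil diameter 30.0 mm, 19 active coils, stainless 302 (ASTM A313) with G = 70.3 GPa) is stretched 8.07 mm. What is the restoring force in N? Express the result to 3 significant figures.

313 N

k = Gd⁴/(8D³N_a) = (70.3×10³)(6.9⁴)/(8·30.0³·19) = 38.828 N/mm
F = k·δ = 38.828 × 8.07 = 313.34 N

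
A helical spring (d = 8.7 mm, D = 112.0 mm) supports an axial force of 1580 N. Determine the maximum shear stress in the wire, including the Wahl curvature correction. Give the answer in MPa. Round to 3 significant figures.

760 MPa

Spring index C = D/d = 112.0/8.7 = 12.8736
K_W = (4C−1)/(4C−4) + 0.615/C = 50.494/47.494 + 0.0478 = 1.1109
τ₀ = 8FD/(πd³) = 8·1580·112.0/(π·8.7³) = 1.41568e+06/2068.7 = 684.32 MPa
τ_max = K·τ₀ = 1.1109 × 684.32 = 760.23 MPa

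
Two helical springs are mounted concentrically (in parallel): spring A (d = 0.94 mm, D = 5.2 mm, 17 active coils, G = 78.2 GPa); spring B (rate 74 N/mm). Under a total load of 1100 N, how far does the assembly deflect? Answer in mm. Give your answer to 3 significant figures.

k_A = Gd⁴/(8D³N_a) = (78.2×10³)(0.94⁴)/(8·5.2³·17) = 3.1928 N/mm
Parallel: k_eq = 3.1928 + 74 = 77.193 N/mm
δ = F/k_eq = 1100/77.193 = 14.25 mm

14.3 mm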